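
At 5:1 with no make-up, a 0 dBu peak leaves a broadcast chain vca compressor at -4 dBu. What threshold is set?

Gain reduction = 0 − (-4) = 4 dB; output overshoot = GR / (R − 1) = 4 / 4 = 1 dB.
Threshold = output − output overshoot = -4 − 1 = -5 dBu.

-5 dBu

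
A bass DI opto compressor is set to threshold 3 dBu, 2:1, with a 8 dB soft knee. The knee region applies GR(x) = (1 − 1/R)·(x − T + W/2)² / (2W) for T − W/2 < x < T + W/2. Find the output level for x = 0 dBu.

-0.03125 dBu

x − T + W/2 = 0 − 3 + 4 = 1.
GR = (1 − 1/2) × 1² / 16 = 0.5 × 1 / 16 = 0.03125 dB.
Output = 0 − 0.03125 = -0.03125 dBu.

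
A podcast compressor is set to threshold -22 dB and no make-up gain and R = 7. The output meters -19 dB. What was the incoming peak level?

-1 dB

Post-compression overshoot = -19 − (-22) = 3 dB.
Before 7:1 compression the overshoot was 3 × 7 = 21 dB, so input = -22 + 21 = -1 dB.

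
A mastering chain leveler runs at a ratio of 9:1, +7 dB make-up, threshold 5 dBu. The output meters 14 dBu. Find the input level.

23 dBu

Remove make-up: 14 − 7 = 7 dBu.
The compressed level sits 7 − 5 = 2 dB over threshold.
Undo the ratio: input overshoot = 2 × 9 = 18 dB, giving input = 23 dBu.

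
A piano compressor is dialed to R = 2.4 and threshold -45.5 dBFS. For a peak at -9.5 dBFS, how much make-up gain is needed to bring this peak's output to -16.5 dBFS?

14 dB

The peak compresses to -45.5 + 36/2.4 = -30.5 dBFS.
To reach -16.5 dBFS requires -16.5 − (-30.5) = 14 dB of make-up.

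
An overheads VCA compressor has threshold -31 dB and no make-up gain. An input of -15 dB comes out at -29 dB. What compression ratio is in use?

8:1

Input overshoot = -15 − (-31) = 16 dB; output overshoot = -29 − (-31) = 2 dB.
Ratio = 16 / 2 = 8.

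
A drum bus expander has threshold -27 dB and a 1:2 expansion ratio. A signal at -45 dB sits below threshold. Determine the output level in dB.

-63 dB

Undershoot = (-27) − (-45) = 18 dB.
At 1:2, that expands to 36 dB under threshold.
Output = -27 − 36 = -63 dB.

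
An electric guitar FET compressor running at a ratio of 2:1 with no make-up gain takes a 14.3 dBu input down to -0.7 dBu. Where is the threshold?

Input is 30 dB above T (since output overshoot × R = input overshoot: (-0.7 − T)·2 = 14.3 − T gives T = -15.7 dBu).
Check: -15.7 + (14.3 − (-15.7))/2 = -15.7 + 15 = -0.7 dBu. ✓

-15.7 dBu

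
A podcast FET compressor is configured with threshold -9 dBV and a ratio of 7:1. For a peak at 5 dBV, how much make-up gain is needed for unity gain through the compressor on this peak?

12 dB

Overshoot 14 dB → 14/7 = 2 dB after compression, so the compressed level is -9 + 2 = -7 dBV.
Make-up = target − compressed = 5 − (-7) = 12 dB.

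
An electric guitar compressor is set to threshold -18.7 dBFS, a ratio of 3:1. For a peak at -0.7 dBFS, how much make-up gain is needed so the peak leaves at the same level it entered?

12 dB

Overshoot 18 dB → 18/3 = 6 dB after compression, so the compressed level is -18.7 + 6 = -12.7 dBFS.
Make-up = target − compressed = -0.7 − (-12.7) = 12 dB.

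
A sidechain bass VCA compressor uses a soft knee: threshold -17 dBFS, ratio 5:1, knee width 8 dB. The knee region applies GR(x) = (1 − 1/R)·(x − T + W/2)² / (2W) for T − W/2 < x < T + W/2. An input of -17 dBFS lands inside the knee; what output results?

-17.8 dBFS

x − T + W/2 = -17 − (-17) + 4 = 4.
GR = (1 − 1/5) × 4² / 16 = 0.8 × 16 / 16 = 0.8 dB.
Output = -17 − 0.8 = -17.8 dBFS.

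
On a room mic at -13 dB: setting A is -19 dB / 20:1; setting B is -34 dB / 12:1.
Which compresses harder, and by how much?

A: overshoot 6 dB → output overshoot 0.3 dB → GR 5.7 dB.
B: overshoot 21 dB → output overshoot 1.75 dB → GR 19.25 dB.
B applies 13.55 dB more gain reduction.

B, by 13.55 dB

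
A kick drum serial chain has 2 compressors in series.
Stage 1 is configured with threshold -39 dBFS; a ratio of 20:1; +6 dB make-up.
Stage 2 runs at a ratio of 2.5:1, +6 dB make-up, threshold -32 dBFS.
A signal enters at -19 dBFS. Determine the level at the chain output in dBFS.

Stage 1: -19 dBFS is 20 dB over -39 dBFS; at 20:1 that becomes 1 dB over, giving -38 dBFS; +6 dB make-up → -32 dBFS.
Stage 2: below threshold (-32 ≤ -32); passes unchanged; make-up brings it to -26 dBFS.

-26 dBFS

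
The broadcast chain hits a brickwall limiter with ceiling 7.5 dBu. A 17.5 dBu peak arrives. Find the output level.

7.5 dBu

The limiter clamps the peak to its 7.5 dBu ceiling.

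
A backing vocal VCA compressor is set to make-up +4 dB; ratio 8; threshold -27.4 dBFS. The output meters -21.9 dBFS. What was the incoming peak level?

Before make-up, the level was -21.9 − 4 = -25.9 dBFS.
That's 1.5 dB above the -27.4 dBFS threshold.
Before 8:1 compression the overshoot was 1.5 × 8 = 12 dB, so input = -27.4 + 12 = -15.4 dBFS.

-15.4 dBFS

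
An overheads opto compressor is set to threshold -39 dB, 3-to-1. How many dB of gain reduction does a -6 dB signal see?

22 dB

-6 dB exceeds the threshold by 33 dB.
After 3:1 compression the overshoot becomes 33/3 = 11 dB.
Gain reduction = 33 − 11 = 22 dB.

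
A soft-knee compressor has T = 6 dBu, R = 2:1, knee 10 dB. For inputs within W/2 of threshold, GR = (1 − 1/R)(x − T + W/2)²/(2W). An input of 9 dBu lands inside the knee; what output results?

7.4 dBu

x − T + W/2 = 9 − 6 + 5 = 8.
GR = (1 − 1/2) × 8² / 20 = 0.5 × 64 / 20 = 1.6 dB.
Output = 9 − 1.6 = 7.4 dBu.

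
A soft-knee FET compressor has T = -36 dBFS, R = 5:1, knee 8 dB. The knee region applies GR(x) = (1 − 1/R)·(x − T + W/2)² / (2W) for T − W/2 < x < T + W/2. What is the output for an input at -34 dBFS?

x − T + W/2 = -34 − (-36) + 4 = 6.
GR = (1 − 1/5) × 6² / 16 = 0.8 × 36 / 16 = 1.8 dB.
Output = -34 − 1.8 = -35.8 dBFS.

-35.8 dBFS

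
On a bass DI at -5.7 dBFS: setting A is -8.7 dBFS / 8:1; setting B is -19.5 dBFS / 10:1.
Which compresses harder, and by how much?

B, by 9.795 dB

A: 3 dB over, compressed to 0.375 dB over, so 2.625 dB of GR.
B: 13.8 dB over, compressed to 1.38 dB over, so 12.42 dB of GR.
Difference: 9.795 dB in favour of B.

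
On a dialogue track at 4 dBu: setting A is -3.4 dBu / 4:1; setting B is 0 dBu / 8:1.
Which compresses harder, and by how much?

A, by 2.05 dB

A: overshoot 7.4 dB → output overshoot 1.85 dB → GR 5.55 dB.
B: overshoot 4 dB → output overshoot 0.5 dB → GR 3.5 dB.
Difference: 2.05 dB in favour of A.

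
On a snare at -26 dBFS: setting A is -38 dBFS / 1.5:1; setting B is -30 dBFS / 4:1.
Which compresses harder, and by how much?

A: 12 dB over, compressed to 8 dB over, so 4 dB of GR.
B: 4 dB over, compressed to 1 dB over, so 3 dB of GR.
A applies 1 dB more gain reduction.

A, by 1 dB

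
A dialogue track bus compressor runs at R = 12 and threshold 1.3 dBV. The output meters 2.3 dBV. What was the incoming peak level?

13.3 dBV

That's 1 dB above the 1.3 dBV threshold.
Undo the ratio: input overshoot = 1 × 12 = 12 dB, giving input = 13.3 dBV.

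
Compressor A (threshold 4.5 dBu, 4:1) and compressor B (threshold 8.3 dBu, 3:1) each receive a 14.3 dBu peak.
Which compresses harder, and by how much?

A: GR = 9.8 − 9.8/4 = 7.35 dB.
B: GR = 6 − 6/3 = 4 dB.
A reduces 3.35 dB more.

A, by 3.35 dB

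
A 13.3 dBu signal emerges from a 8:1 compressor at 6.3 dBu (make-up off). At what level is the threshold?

5.3 dBu

Let T be the threshold. Output overshoot = (input overshoot)/R, so 6.3 − T = (13.3 − T)/8.
8·(6.3 − T) = 13.3 − T → 7·T = 50.4 − 13.3 = 37.1.
T = 37.1/7 = 5.3 dBu.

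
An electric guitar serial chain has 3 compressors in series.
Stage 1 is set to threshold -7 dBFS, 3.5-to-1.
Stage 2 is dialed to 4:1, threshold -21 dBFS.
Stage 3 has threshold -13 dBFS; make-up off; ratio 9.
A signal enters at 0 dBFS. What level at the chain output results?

Stage 1: overshoot 7 dB → 7/3.5 = 2 dB → -5 dBFS.
Stage 2: overshoot 16 dB → 16/4 = 4 dB → -17 dBFS.
Stage 3: -17 dBFS ≤ -13 dBFS, so stage 3 doesn't engage; output -17 dBFS.

-17 dBFS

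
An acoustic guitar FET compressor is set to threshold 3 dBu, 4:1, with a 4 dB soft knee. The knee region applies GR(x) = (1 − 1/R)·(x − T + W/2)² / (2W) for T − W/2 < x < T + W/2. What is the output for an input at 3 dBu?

x − T + W/2 = 3 − 3 + 2 = 2.
GR = (1 − 1/4) × 2² / 8 = 0.75 × 4 / 8 = 0.375 dB.
Output = 3 − 0.375 = 2.625 dBu.

2.625 dBu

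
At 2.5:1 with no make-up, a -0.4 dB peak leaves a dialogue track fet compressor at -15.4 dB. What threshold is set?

Input is 25 dB above T (since output overshoot × R = input overshoot: (-15.4 − T)·2.5 = -0.4 − T gives T = -25.4 dB).
Check: -25.4 + (-0.4 − (-25.4))/2.5 = -25.4 + 10 = -15.4 dB. ✓

-25.4 dB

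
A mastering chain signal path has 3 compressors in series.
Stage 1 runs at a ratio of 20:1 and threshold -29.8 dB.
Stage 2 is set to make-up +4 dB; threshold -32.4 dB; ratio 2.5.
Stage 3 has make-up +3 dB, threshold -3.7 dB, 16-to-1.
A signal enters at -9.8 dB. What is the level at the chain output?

-23.96 dB

Stage 1: 20 dB above -29.8 dB, reduced 20:1 to 1 dB above → -28.8 dB.
Stage 2: 3.6 dB above -32.4 dB, reduced 2.5:1 to 1.44 dB above → -30.96 dB; +4 dB make-up → -26.96 dB.
Stage 3: -26.96 dB is at or below the -3.7 dB threshold — no compression; make-up brings it to -23.96 dB.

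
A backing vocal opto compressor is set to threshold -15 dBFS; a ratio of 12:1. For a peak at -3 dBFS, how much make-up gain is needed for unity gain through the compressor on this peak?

11 dB

Without make-up, output = threshold + overshoot/12 = -15 + 1 = -14 dBFS.
Gap to target: 11 dB.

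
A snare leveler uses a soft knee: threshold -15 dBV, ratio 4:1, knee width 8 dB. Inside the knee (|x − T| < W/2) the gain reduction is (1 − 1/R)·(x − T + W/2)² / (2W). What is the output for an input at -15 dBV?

x − T + W/2 = -15 − (-15) + 4 = 4.
GR = (1 − 1/4) × 4² / 16 = 0.75 × 16 / 16 = 0.75 dB.
Output = -15 − 0.75 = -15.75 dBV.

-15.75 dBV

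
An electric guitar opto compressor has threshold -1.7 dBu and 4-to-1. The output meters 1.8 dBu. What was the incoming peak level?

12.3 dBu

The compressed level sits 1.8 − (-1.7) = 3.5 dB over threshold.
Before 4:1 compression the overshoot was 3.5 × 4 = 14 dB, so input = -1.7 + 14 = 12.3 dBu.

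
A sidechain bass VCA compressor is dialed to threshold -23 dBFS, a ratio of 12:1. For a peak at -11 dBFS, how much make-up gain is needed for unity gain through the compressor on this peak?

Without make-up, output = threshold + overshoot/12 = -23 + 1 = -22 dBFS.
Gap to target: 11 dB.

11 dB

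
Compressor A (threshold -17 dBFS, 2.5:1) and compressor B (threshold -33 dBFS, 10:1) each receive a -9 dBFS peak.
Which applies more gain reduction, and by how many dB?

B, by 16.8 dB

A: overshoot 8 dB → output overshoot 3.2 dB → GR 4.8 dB.
B: overshoot 24 dB → output overshoot 2.4 dB → GR 21.6 dB.
Difference: 16.8 dB in favour of B.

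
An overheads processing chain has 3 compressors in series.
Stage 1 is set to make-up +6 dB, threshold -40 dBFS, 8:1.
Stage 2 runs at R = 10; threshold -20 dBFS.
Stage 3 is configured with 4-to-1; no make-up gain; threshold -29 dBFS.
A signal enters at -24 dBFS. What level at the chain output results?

-32 dBFS

Stage 1: -24 dBFS is 16 dB over -40 dBFS; at 8:1 that becomes 2 dB over, giving -38 dBFS; +6 dB make-up → -32 dBFS.
Stage 2: below threshold (-32 ≤ -20); passes unchanged; output -32 dBFS.
Stage 3: below threshold (-32 ≤ -29); passes unchanged; output -32 dBFS.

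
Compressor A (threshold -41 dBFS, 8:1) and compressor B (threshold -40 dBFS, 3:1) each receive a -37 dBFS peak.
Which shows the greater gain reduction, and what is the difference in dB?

A, by 1.5 dB

A: GR = 4 − 4/8 = 3.5 dB.
B: GR = 3 − 3/3 = 2 dB.
A reduces 1.5 dB more.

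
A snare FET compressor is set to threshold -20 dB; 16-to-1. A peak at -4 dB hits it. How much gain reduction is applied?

-4 dB exceeds the threshold by 16 dB.
At 16:1, output sits 16/16 = 1 dB above threshold.
So the signal is attenuated by 16 − 1 = 15 dB.

15 dB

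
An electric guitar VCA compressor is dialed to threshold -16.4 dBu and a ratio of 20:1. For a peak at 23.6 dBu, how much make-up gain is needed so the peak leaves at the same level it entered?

38 dB

Without make-up, output = threshold + overshoot/20 = -16.4 + 2 = -14.4 dBu.
Gap to target: 38 dB.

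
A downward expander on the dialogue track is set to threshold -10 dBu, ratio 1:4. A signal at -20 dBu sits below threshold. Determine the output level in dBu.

Below threshold, a 1:4 expander applies gain = (4−1)×(T − x) of attenuation.
(4−1) × 10 = 30 dB, so output = -20 − 30 = -50 dBu.

-50 dBu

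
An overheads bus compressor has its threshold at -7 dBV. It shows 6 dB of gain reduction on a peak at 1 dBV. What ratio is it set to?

Input overshoot = 1 − (-7) = 8 dB.
Output overshoot = 8 − 6 = 2 dB.
Ratio = input overshoot / output overshoot = 8 / 2 = 4.

4:1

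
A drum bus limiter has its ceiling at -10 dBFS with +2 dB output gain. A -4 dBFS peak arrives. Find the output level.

The limiter clamps the peak to its -10 dBFS ceiling.
Output gain then adds 2 dB: -10 + 2 = -8 dBFS.

-8 dBFS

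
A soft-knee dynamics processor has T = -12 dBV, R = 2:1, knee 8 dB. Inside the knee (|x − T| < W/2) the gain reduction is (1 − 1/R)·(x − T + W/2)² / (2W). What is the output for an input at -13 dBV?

-13.28125 dBV

x − T + W/2 = -13 − (-12) + 4 = 3.
GR = (1 − 1/2) × 3² / 16 = 0.5 × 9 / 16 = 0.28125 dB.
Output = -13 − 0.28125 = -13.28125 dBV.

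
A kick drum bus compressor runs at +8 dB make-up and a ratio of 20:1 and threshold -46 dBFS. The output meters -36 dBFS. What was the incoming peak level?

-6 dBFS

Remove make-up: -36 − 8 = -44 dBFS.
The compressed level sits -44 − (-46) = 2 dB over threshold.
Undo the ratio: input overshoot = 2 × 20 = 40 dB, giving input = -6 dBFS.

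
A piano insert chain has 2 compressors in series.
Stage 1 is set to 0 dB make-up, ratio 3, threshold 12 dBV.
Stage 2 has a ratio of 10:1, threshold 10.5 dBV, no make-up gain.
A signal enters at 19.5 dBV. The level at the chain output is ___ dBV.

10.9 dBV

Stage 1: 19.5 dBV is 7.5 dB over 12 dBV; at 3:1 that becomes 2.5 dB over, giving 14.5 dBV.
Stage 2: overshoot 4 dB → 4/10 = 0.4 dB → 10.9 dBV.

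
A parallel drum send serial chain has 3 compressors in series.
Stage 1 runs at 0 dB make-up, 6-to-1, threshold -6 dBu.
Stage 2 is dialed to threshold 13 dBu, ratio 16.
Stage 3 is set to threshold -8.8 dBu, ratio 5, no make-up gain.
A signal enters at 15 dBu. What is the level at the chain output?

Stage 1: 15 dBu is 21 dB over -6 dBu; at 6:1 that becomes 3.5 dB over, giving -2.5 dBu.
Stage 2: -2.5 dBu ≤ 13 dBu, so stage 2 doesn't engage; output -2.5 dBu.
Stage 3: overshoot 6.3 dB → 6.3/5 = 1.26 dB → -7.54 dBu.

-7.54 dBu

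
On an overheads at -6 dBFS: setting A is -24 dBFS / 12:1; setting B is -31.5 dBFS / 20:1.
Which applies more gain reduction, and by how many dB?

A: GR = 18 − 18/12 = 16.5 dB.
B: GR = 25.5 − 25.5/20 = 24.225 dB.
Difference: 7.725 dB in favour of B.

B, by 7.725 dB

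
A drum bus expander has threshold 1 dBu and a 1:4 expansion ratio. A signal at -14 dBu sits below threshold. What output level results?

The input is 15 dB below the 1 dBu threshold.
A 1:4 expander multiplies undershoot by 4: 15 × 4 = 60 dB below threshold.
Output = 1 − 60 = -59 dBu.

-59 dBu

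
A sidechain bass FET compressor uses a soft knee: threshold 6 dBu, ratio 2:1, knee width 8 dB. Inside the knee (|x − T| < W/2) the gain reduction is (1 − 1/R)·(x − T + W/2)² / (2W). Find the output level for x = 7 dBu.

x − T + W/2 = 7 − 6 + 4 = 5.
GR = (1 − 1/2) × 5² / 16 = 0.5 × 25 / 16 = 0.78125 dB.
Output = 7 − 0.78125 = 6.21875 dBu.

6.21875 dBu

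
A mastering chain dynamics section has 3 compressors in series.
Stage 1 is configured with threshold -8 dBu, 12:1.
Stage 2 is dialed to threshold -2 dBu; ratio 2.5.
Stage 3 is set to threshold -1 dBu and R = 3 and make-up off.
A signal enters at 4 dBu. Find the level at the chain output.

-7 dBu

Stage 1: 12 dB above -8 dBu, reduced 12:1 to 1 dB above → -7 dBu.
Stage 2: -7 dBu ≤ -2 dBu, so stage 2 doesn't engage; output -7 dBu.
Stage 3: below threshold (-7 ≤ -1); passes unchanged; output -7 dBu.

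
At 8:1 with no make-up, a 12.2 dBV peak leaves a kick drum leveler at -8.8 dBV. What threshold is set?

-11.8 dBV

Input is 24 dB above T (since output overshoot × R = input overshoot: (-8.8 − T)·8 = 12.2 − T gives T = -11.8 dBV).
Check: -11.8 + (12.2 − (-11.8))/8 = -11.8 + 3 = -8.8 dBV. ✓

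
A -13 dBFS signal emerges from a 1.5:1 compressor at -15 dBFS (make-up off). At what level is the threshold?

-19 dBFS

Gain reduction = -13 − (-15) = 2 dB; output overshoot = GR / (R − 1) = 2 / 0.5 = 4 dB.
Threshold = output − output overshoot = -15 − 4 = -19 dBFS.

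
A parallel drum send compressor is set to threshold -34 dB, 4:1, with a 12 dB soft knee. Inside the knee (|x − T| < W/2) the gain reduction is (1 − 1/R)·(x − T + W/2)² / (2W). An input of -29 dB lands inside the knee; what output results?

x − T + W/2 = -29 − (-34) + 6 = 11.
GR = (1 − 1/4) × 11² / 24 = 0.75 × 121 / 24 = 3.78125 dB.
Output = -29 − 3.78125 = -32.78125 dB.

-32.78125 dB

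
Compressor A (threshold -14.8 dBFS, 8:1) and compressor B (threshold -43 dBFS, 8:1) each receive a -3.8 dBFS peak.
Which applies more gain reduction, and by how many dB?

B, by 24.675 dB

A: 11 dB over, compressed to 1.375 dB over, so 9.625 dB of GR.
B: 39.2 dB over, compressed to 4.9 dB over, so 34.3 dB of GR.
B reduces 24.675 dB more.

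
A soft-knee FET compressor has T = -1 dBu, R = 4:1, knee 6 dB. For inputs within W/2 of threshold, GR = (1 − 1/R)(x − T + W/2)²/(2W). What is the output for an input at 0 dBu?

-1 dBu

x − T + W/2 = 0 − (-1) + 3 = 4.
GR = (1 − 1/4) × 4² / 12 = 0.75 × 16 / 12 = 1 dB.
Output = 0 − 1 = -1 dBu.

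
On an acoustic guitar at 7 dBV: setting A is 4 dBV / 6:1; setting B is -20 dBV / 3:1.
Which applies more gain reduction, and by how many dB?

B, by 15.5 dB

A: 3 dB over, compressed to 0.5 dB over, so 2.5 dB of GR.
B: 27 dB over, compressed to 9 dB over, so 18 dB of GR.
Difference: 15.5 dB in favour of B.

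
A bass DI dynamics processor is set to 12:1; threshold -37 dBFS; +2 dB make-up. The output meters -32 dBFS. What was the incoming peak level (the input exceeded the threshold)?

-1 dBFS

Remove make-up: -32 − 2 = -34 dBFS.
Post-compression overshoot = -34 − (-37) = 3 dB.
Before 12:1 compression the overshoot was 3 × 12 = 36 dB, so input = -37 + 36 = -1 dBFS.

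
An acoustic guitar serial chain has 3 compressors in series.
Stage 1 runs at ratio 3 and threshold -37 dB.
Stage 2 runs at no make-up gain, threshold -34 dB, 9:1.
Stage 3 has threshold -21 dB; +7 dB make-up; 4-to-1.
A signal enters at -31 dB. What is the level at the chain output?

-28 dB

Stage 1: -31 dB is 6 dB over -37 dB; at 3:1 that becomes 2 dB over, giving -35 dB.
Stage 2: below threshold (-35 ≤ -34); passes unchanged; output -35 dB.
Stage 3: below threshold (-35 ≤ -21); passes unchanged; make-up brings it to -28 dB.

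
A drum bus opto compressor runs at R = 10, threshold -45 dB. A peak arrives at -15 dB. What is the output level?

-42 dB

Overshoot: -15 − (-45) = 30 dB.
At 10:1 the overshoot is divided by 10, leaving 3 dB above threshold.
So the level is -45 + 3 = -42 dB.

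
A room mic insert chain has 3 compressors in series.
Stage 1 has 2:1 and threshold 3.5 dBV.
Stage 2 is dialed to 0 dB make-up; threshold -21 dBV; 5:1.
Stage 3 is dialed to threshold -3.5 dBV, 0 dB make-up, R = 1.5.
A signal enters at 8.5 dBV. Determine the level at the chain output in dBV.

Stage 1: 5 dB above 3.5 dBV, reduced 2:1 to 2.5 dB above → 6 dBV.
Stage 2: 6 dBV is 27 dB over -21 dBV; at 5:1 that becomes 5.4 dB over, giving -15.6 dBV.
Stage 3: -15.6 dBV ≤ -3.5 dBV, so stage 3 doesn't engage; output -15.6 dBV.

-15.6 dBV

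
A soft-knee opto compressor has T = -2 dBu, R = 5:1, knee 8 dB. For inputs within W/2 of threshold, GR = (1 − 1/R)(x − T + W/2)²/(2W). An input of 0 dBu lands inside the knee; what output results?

-1.8 dBu

x − T + W/2 = 0 − (-2) + 4 = 6.
GR = (1 − 1/5) × 6² / 16 = 0.8 × 36 / 16 = 1.8 dB.
Output = 0 − 1.8 = -1.8 dBu.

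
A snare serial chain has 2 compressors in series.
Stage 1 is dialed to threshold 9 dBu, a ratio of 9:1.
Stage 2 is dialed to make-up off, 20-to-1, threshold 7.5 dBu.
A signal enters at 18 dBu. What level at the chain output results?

Stage 1: overshoot 9 dB → 9/9 = 1 dB → 10 dBu.
Stage 2: 10 dBu is 2.5 dB over 7.5 dBu; at 20:1 that becomes 0.125 dB over, giving 7.625 dBu.

7.625 dBu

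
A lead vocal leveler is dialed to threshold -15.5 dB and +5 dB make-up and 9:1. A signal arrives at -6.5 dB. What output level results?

The input is 9 dB above the -15.5 dB threshold.
9:1 compression reduces that to 9/9 = 1 dB over.
So the level is -15.5 + 1 = -14.5 dB; make-up adds 5 dB, giving -9.5 dB.

-9.5 dB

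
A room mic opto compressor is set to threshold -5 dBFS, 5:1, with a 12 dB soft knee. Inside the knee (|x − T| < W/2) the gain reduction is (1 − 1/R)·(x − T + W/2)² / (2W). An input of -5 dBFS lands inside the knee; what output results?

-6.2 dBFS

x − T + W/2 = -5 − (-5) + 6 = 6.
GR = (1 − 1/5) × 6² / 24 = 0.8 × 36 / 24 = 1.2 dB.
Output = -5 − 1.2 = -6.2 dBFS.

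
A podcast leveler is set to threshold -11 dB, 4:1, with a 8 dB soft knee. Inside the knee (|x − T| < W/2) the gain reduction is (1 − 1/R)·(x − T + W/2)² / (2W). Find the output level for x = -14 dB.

x − T + W/2 = -14 − (-11) + 4 = 1.
GR = (1 − 1/4) × 1² / 16 = 0.75 × 1 / 16 = 0.046875 dB.
Output = -14 − 0.046875 = -14.046875 dB.

-14.046875 dB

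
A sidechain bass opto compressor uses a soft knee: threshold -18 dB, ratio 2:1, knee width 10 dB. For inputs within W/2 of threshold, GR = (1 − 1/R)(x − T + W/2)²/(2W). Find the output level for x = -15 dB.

-16.6 dB

x − T + W/2 = -15 − (-18) + 5 = 8.
GR = (1 − 1/2) × 8² / 20 = 0.5 × 64 / 20 = 1.6 dB.
Output = -15 − 1.6 = -16.6 dB.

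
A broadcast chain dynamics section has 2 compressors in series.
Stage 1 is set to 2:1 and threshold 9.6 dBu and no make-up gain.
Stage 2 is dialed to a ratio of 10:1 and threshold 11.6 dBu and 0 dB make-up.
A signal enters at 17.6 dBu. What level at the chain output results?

11.8 dBu

Stage 1: 17.6 dBu is 8 dB over 9.6 dBu; at 2:1 that becomes 4 dB over, giving 13.6 dBu.
Stage 2: 13.6 dBu is 2 dB over 11.6 dBu; at 10:1 that becomes 0.2 dB over, giving 11.8 dBu.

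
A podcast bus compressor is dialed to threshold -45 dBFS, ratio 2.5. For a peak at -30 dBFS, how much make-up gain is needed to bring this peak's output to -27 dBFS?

12 dB

Overshoot 15 dB → 15/2.5 = 6 dB after compression, so the compressed level is -45 + 6 = -39 dBFS.
Make-up = target − compressed = -27 − (-39) = 12 dB.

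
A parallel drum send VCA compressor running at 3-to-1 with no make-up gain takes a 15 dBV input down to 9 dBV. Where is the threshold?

6 dBV

Input is 9 dB above T (since output overshoot × R = input overshoot: (9 − T)·3 = 15 − T gives T = 6 dBV).
Check: 6 + (15 − 6)/3 = 6 + 3 = 9 dBV. ✓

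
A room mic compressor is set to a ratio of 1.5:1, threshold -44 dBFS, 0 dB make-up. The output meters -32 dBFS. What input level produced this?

The compressed level sits -32 − (-44) = 12 dB over threshold.
Before 1.5:1 compression the overshoot was 12 × 1.5 = 18 dB, so input = -44 + 18 = -26 dBFS.

-26 dBFS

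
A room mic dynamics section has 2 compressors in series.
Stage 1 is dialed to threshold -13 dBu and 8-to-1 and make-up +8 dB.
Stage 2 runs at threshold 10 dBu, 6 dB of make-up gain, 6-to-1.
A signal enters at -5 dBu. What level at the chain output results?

Stage 1: 8 dB above -13 dBu, reduced 8:1 to 1 dB above → -12 dBu; +8 dB make-up → -4 dBu.
Stage 2: -4 dBu is at or below the 10 dBu threshold — no compression; make-up brings it to 2 dBu.

2 dBu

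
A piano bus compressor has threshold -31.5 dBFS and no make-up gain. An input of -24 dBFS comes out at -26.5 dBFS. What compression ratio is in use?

Input overshoot = -24 − (-31.5) = 7.5 dB; output overshoot = -26.5 − (-31.5) = 5 dB.
Ratio = 7.5 / 5 = 1.5.

1.5:1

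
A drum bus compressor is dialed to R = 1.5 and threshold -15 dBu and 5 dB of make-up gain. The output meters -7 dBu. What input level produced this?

-10.5 dBu

Before make-up, the level was -7 − 5 = -12 dBu.
That's 3 dB above the -15 dBu threshold.
Input overshoot = R × output overshoot = 4.5 dB → input = -15 + 4.5 = -10.5 dBu.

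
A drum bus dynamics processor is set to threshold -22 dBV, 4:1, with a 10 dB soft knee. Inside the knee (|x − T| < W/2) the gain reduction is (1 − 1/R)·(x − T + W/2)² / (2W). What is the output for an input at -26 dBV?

-26.0375 dBV

x − T + W/2 = -26 − (-22) + 5 = 1.
GR = (1 − 1/4) × 1² / 20 = 0.75 × 1 / 20 = 0.0375 dB.
Output = -26 − 0.0375 = -26.0375 dBV.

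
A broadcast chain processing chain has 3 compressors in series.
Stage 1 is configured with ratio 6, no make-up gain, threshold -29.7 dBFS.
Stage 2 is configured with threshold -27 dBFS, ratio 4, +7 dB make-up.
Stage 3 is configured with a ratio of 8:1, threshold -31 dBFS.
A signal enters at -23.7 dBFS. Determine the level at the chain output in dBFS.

Stage 1: overshoot 6 dB → 6/6 = 1 dB → -28.7 dBFS.
Stage 2: -28.7 dBFS ≤ -27 dBFS, so stage 2 doesn't engage; make-up brings it to -21.7 dBFS.
Stage 3: 9.3 dB above -31 dBFS, reduced 8:1 to 1.1625 dB above → -29.8375 dBFS.

-29.8375 dBFS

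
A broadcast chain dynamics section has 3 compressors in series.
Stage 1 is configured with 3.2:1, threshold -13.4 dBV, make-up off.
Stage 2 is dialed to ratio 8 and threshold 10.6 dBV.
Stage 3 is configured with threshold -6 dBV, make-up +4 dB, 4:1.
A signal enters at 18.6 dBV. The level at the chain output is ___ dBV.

Stage 1: 18.6 dBV is 32 dB over -13.4 dBV; at 3.2:1 that becomes 10 dB over, giving -3.4 dBV.
Stage 2: below threshold (-3.4 ≤ 10.6); passes unchanged; output -3.4 dBV.
Stage 3: overshoot 2.6 dB → 2.6/4 = 0.65 dB → -5.35 dBV; +4 dB make-up → -1.35 dBV.

-1.35 dBV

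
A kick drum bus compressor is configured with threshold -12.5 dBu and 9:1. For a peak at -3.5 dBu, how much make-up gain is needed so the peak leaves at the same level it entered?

Overshoot 9 dB → 9/9 = 1 dB after compression, so the compressed level is -12.5 + 1 = -11.5 dBu.
Make-up = target − compressed = -3.5 − (-11.5) = 8 dB.

8 dB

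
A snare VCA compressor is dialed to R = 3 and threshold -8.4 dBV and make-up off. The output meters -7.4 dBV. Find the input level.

-5.4 dBV

That's 1 dB above the -8.4 dBV threshold.
Before 3:1 compression the overshoot was 1 × 3 = 3 dB, so input = -8.4 + 3 = -5.4 dBV.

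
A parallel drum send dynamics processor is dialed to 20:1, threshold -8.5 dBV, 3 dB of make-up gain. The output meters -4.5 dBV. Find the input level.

11.5 dBV

Before make-up, the level was -4.5 − 3 = -7.5 dBV.
That's 1 dB above the -8.5 dBV threshold.
Input overshoot = R × output overshoot = 20 dB → input = -8.5 + 20 = 11.5 dBV.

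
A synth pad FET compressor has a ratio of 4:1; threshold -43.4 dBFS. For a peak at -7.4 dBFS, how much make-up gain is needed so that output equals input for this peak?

The peak compresses to -43.4 + 36/4 = -34.4 dBFS.
To reach -7.4 dBFS requires -7.4 − (-34.4) = 27 dB of make-up.

27 dB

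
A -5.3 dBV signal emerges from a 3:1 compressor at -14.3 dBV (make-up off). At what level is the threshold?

Gain reduction = -5.3 − (-14.3) = 9 dB; output overshoot = GR / (R − 1) = 9 / 2 = 4.5 dB.
Threshold = output − output overshoot = -14.3 − 4.5 = -18.8 dBV.

-18.8 dBV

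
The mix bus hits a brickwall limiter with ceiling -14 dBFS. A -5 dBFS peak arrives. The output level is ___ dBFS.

-14 dBFS

A brickwall limiter is an ∞:1 compressor: any input above the ceiling is clamped to -14 dBFS.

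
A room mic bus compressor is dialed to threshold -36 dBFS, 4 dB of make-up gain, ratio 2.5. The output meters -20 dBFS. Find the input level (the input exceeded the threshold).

Remove make-up: -20 − 4 = -24 dBFS.
Post-compression overshoot = -24 − (-36) = 12 dB.
Before 2.5:1 compression the overshoot was 12 × 2.5 = 30 dB, so input = -36 + 30 = -6 dBFS.

-6 dBFS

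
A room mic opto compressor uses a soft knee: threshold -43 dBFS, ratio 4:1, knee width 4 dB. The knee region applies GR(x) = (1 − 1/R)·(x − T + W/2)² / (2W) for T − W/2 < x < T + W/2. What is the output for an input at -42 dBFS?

-42.84375 dBFS

x − T + W/2 = -42 − (-43) + 2 = 3.
GR = (1 − 1/4) × 3² / 8 = 0.75 × 9 / 8 = 0.84375 dB.
Output = -42 − 0.84375 = -42.84375 dBFS.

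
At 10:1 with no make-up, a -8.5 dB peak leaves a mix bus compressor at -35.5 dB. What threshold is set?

-38.5 dB

Input is 30 dB above T (since output overshoot × R = input overshoot: (-35.5 − T)·10 = -8.5 − T gives T = -38.5 dB).
Check: -38.5 + (-8.5 − (-38.5))/10 = -38.5 + 3 = -35.5 dB. ✓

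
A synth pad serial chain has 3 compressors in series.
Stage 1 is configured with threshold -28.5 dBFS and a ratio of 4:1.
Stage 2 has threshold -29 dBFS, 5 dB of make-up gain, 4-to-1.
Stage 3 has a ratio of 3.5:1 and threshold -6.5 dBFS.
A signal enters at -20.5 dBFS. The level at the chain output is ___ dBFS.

Stage 1: overshoot 8 dB → 8/4 = 2 dB → -26.5 dBFS.
Stage 2: -26.5 dBFS is 2.5 dB over -29 dBFS; at 4:1 that becomes 0.625 dB over, giving -28.375 dBFS; +5 dB make-up → -23.375 dBFS.
Stage 3: -23.375 dBFS is at or below the -6.5 dBFS threshold — no compression; output -23.375 dBFS.

-23.375 dBFS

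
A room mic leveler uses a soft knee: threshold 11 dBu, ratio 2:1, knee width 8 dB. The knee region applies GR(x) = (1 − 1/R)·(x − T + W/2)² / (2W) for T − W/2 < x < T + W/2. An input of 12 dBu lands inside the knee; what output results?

x − T + W/2 = 12 − 11 + 4 = 5.
GR = (1 − 1/2) × 5² / 16 = 0.5 × 25 / 16 = 0.78125 dB.
Output = 12 − 0.78125 = 11.21875 dBu.

11.21875 dBu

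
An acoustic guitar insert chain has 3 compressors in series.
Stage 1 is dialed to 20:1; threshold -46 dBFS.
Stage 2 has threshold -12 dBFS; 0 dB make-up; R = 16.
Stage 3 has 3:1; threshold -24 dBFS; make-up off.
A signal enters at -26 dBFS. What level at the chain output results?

-45 dBFS

Stage 1: -26 dBFS is 20 dB over -46 dBFS; at 20:1 that becomes 1 dB over, giving -45 dBFS.
Stage 2: -45 dBFS is at or below the -12 dBFS threshold — no compression; output -45 dBFS.
Stage 3: -45 dBFS is at or below the -24 dBFS threshold — no compression; output -45 dBFS.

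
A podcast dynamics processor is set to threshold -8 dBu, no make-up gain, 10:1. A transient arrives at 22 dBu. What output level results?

The input is 30 dB above the -8 dBu threshold.
The 30 dB excess becomes 3 dB after 10:1 reduction.
So the level is -8 + 3 = -5 dBu.

-5 dBu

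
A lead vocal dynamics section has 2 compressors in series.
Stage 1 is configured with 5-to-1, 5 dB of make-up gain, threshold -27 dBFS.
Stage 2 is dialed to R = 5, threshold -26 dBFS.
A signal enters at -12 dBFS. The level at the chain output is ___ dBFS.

-24.6 dBFS

Stage 1: -12 dBFS is 15 dB over -27 dBFS; at 5:1 that becomes 3 dB over, giving -24 dBFS; +5 dB make-up → -19 dBFS.
Stage 2: overshoot 7 dB → 7/5 = 1.4 dB → -24.6 dBFS.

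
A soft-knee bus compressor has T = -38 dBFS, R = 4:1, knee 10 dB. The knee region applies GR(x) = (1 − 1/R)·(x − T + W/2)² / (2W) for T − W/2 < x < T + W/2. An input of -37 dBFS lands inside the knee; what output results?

-38.35 dBFS

x − T + W/2 = -37 − (-38) + 5 = 6.
GR = (1 − 1/4) × 6² / 20 = 0.75 × 36 / 20 = 1.35 dB.
Output = -37 − 1.35 = -38.35 dBFS.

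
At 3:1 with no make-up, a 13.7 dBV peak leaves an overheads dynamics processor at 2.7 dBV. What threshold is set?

Gain reduction = 13.7 − 2.7 = 11 dB; output overshoot = GR / (R − 1) = 11 / 2 = 5.5 dB.
Threshold = output − output overshoot = 2.7 − 5.5 = -2.8 dBV.

-2.8 dBV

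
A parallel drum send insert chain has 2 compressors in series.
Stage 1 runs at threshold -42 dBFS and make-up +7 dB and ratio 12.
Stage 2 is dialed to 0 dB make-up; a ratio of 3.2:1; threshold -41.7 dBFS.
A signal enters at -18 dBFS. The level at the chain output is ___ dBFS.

Stage 1: 24 dB above -42 dBFS, reduced 12:1 to 2 dB above → -40 dBFS; +7 dB make-up → -33 dBFS.
Stage 2: overshoot 8.7 dB → 8.7/3.2 = 2.71875 dB → -38.98125 dBFS.

-38.98125 dBFS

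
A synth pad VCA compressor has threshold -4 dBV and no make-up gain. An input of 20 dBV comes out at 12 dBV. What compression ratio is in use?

1.5:1

Input overshoot = 20 − (-4) = 24 dB; output overshoot = 12 − (-4) = 16 dB.
Ratio = 24 / 16 = 1.5.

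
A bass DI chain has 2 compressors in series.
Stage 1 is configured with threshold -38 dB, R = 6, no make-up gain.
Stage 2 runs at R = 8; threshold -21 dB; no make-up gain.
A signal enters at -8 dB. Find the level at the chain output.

Stage 1: -8 dB is 30 dB over -38 dB; at 6:1 that becomes 5 dB over, giving -33 dB.
Stage 2: -33 dB is at or below the -21 dB threshold — no compression; output -33 dB.

-33 dB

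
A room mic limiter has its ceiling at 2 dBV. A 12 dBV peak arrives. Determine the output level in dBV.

2 dBV

At ∞:1, everything above 2 dBV is held at the ceiling.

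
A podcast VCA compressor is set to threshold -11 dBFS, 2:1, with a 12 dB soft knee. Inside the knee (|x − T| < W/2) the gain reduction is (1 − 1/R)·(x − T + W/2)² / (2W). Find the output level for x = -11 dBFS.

-11.75 dBFS

x − T + W/2 = -11 − (-11) + 6 = 6.
GR = (1 − 1/2) × 6² / 24 = 0.5 × 36 / 24 = 0.75 dB.
Output = -11 − 0.75 = -11.75 dBFS.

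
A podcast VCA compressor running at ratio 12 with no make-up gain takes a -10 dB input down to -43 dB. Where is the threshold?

Let T be the threshold. Output overshoot = (input overshoot)/R, so -43 − T = (-10 − T)/12.
12·(-43 − T) = -10 − T → 11·T = -516 − (-10) = -506.
T = -506/11 = -46 dB.

-46 dB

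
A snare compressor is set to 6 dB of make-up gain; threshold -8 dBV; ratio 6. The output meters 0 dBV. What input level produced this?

4 dBV

Stripping the +6 dB make-up gives -6 dBV at the gain stage.
That's 2 dB above the -8 dBV threshold.
Input overshoot = R × output overshoot = 12 dB → input = -8 + 12 = 4 dBV.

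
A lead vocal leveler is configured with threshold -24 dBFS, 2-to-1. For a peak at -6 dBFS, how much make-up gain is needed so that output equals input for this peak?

Without make-up, output = threshold + overshoot/2 = -24 + 9 = -15 dBFS.
Gap to target: 9 dB.

9 dB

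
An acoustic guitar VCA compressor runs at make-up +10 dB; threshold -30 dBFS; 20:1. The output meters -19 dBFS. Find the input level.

-10 dBFS

Remove make-up: -19 − 10 = -29 dBFS.
Post-compression overshoot = -29 − (-30) = 1 dB.
Input overshoot = R × output overshoot = 20 dB → input = -30 + 20 = -10 dBFS.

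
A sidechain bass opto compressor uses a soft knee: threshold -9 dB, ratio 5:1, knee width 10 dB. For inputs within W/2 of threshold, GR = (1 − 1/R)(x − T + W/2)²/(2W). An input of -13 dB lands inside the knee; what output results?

x − T + W/2 = -13 − (-9) + 5 = 1.
GR = (1 − 1/5) × 1² / 20 = 0.8 × 1 / 20 = 0.04 dB.
Output = -13 − 0.04 = -13.04 dB.

-13.04 dB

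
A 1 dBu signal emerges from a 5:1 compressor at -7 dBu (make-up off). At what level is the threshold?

-9 dBu

Let T be the threshold. Output overshoot = (input overshoot)/R, so -7 − T = (1 − T)/5.
5·(-7 − T) = 1 − T → 4·T = -35 − 1 = -36.
T = -36/4 = -9 dBu.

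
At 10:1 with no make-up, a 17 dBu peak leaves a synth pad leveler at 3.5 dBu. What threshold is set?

Let T be the threshold. Output overshoot = (input overshoot)/R, so 3.5 − T = (17 − T)/10.
10·(3.5 − T) = 17 − T → 9·T = 35 − 17 = 18.
T = 18/9 = 2 dBu.

2 dBu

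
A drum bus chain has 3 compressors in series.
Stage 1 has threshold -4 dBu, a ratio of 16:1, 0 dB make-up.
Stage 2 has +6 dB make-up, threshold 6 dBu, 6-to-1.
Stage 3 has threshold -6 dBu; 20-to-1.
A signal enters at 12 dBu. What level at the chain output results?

-5.55 dBu

Stage 1: overshoot 16 dB → 16/16 = 1 dB → -3 dBu.
Stage 2: -3 dBu is at or below the 6 dBu threshold — no compression; make-up brings it to 3 dBu.
Stage 3: overshoot 9 dB → 9/20 = 0.45 dB → -5.55 dBu.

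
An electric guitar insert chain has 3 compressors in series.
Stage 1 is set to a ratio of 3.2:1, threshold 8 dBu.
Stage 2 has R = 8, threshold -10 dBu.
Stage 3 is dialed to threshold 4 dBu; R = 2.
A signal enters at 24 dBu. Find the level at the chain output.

Stage 1: 16 dB above 8 dBu, reduced 3.2:1 to 5 dB above → 13 dBu.
Stage 2: 23 dB above -10 dBu, reduced 8:1 to 2.875 dB above → -7.125 dBu.
Stage 3: below threshold (-7.125 ≤ 4); passes unchanged; output -7.125 dBu.

-7.125 dBu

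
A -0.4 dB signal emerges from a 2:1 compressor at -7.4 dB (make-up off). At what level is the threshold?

Input is 14 dB above T (since output overshoot × R = input overshoot: (-7.4 − T)·2 = -0.4 − T gives T = -14.4 dB).
Check: -14.4 + (-0.4 − (-14.4))/2 = -14.4 + 7 = -7.4 dB. ✓

-14.4 dB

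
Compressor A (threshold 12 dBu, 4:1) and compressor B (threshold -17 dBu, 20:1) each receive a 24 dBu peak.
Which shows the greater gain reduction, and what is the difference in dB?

B, by 29.95 dB

A: overshoot 12 dB → output overshoot 3 dB → GR 9 dB.
B: overshoot 41 dB → output overshoot 2.05 dB → GR 38.95 dB.
Difference: 29.95 dB in favour of B.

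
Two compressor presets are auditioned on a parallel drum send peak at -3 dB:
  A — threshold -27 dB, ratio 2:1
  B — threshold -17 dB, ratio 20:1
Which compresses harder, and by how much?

A: overshoot 24 dB → output overshoot 12 dB → GR 12 dB.
B: overshoot 14 dB → output overshoot 0.7 dB → GR 13.3 dB.
Difference: 1.3 dB in favour of B.

B, by 1.3 dB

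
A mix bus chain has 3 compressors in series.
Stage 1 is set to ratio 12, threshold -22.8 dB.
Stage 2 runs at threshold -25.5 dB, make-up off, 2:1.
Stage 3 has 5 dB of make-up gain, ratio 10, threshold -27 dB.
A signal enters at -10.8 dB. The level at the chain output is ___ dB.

-21.665 dB

Stage 1: overshoot 12 dB → 12/12 = 1 dB → -21.8 dB.
Stage 2: 3.7 dB above -25.5 dB, reduced 2:1 to 1.85 dB above → -23.65 dB.
Stage 3: 3.35 dB above -27 dB, reduced 10:1 to 0.335 dB above → -26.665 dB; +5 dB make-up → -21.665 dB.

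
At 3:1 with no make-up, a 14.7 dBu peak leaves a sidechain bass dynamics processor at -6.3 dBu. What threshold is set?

-16.8 dBu

Gain reduction = 14.7 − (-6.3) = 21 dB; output overshoot = GR / (R − 1) = 21 / 2 = 10.5 dB.
Threshold = output − output overshoot = -6.3 − 10.5 = -16.8 dBu.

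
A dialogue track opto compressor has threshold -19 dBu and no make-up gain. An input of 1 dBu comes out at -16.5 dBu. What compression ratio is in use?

8:1

Input overshoot = 1 − (-19) = 20 dB; output overshoot = -16.5 − (-19) = 2.5 dB.
Ratio = 20 / 2.5 = 8.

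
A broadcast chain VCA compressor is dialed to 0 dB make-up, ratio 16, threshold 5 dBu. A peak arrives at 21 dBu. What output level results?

The input is 16 dB above the 5 dBu threshold.
At 16:1 the overshoot is divided by 16, leaving 1 dB above threshold.
So the level is 5 + 1 = 6 dBu.

6 dBu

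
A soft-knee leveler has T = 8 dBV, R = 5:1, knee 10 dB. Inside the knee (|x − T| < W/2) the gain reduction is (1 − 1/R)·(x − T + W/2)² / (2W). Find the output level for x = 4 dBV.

3.96 dBV

x − T + W/2 = 4 − 8 + 5 = 1.
GR = (1 − 1/5) × 1² / 20 = 0.8 × 1 / 20 = 0.04 dB.
Output = 4 − 0.04 = 3.96 dBV.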